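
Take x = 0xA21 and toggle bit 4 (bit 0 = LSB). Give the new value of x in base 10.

2609

x = 101000100001
bit 4 is currently 0; toggle it via x ^ (1 << 4) = x ^ 16
→ 101000110001 = 2609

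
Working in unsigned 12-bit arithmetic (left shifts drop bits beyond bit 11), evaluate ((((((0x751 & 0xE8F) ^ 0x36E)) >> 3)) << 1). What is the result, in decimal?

0x751 = 011101010001
0xE8F = 111010001111
→ & → 011000000001 = 1537
0x36E = 001101101110
→ ^ → 010101101111 = 1391
→ >> 3 → 000010101101 = 173
→ << 1 (mod 2^12) → 000101011010 = 346

346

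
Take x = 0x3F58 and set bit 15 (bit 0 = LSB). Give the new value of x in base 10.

48984

x = 0011111101011000
bit 15 is currently 0; set it via x | (1 << 15) = x | 32768
→ 1011111101011000 = 48984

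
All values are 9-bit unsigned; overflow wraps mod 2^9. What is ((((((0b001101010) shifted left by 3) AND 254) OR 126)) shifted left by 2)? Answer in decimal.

0b001101010 = 001101010
→ shifted left by 3 (mod 2^9) → 101010000 = 336
254 = 011111110
→ AND → 001010000 = 80
126 = 001111110
→ OR → 001111110 = 126
→ shifted left by 2 (mod 2^9) → 111111000 = 504

504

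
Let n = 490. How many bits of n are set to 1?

6

490 = 111101010
Count the 1s: 1 + 1 + 1 + 1 + 1 + 1 = 6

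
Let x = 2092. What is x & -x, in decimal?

x = 100000101100 = 2092
-x (two's complement) = …011111010100
AND   = 000000000100 = 4
(x & -x isolates the lowest set bit of x.)

4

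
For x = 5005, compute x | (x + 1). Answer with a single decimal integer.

x = 1001110001101 = 5005
x + 1 = 1001110001110
OR    = 1001110001111 = 5007
(x | (x + 1) sets the lowest cleared bit.)

5007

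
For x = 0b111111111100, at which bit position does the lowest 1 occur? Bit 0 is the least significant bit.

0b111111111100 = 111111111100
Trailing zeros: 2, so the lowest set bit is bit 2 (value 4).

2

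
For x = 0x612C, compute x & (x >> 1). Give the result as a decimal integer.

8196

x = 110000100101100 = 24876
x>>1 = 011000010010110
AND  = 010000000000100 = 8196
(x & (x >> 1) has a 1 wherever x has two consecutive 1 bits.)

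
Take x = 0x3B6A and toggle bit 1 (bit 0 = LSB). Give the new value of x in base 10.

x = 11101101101010
bit 1 is currently 1; toggle it via x ^ (1 << 1) = x ^ 2
→ 11101101101000 = 15208

15208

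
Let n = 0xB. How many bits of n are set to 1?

3

0xB = 1011
Count the 1s: 1 + 1 + 1 = 3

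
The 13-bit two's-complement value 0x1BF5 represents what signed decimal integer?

-1035

pattern = 1101111110101 (MSB is 1 ⇒ negative)
Invert: 0010000001010, add 1 → 0010000001011 = 1035, so the value is -1035.
(Equivalently: 7157 - 2^13 = 7157 - 8192 = -1035.)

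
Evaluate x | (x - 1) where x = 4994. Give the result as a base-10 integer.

x = 1001110000010 = 4994
x - 1 = 1001110000001
OR    = 1001110000011 = 4995
(x | (x - 1) sets all bits below the lowest set bit.)

4995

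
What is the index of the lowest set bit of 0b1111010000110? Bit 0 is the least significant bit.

1

0b1111010000110 = 1111010000110
Trailing zeros: 1, so the lowest set bit is bit 1 (value 2).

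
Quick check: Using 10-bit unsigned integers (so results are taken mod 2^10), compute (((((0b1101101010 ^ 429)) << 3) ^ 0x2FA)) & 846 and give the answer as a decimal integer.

0b1101101010 = 1101101010
429 = 0110101101
→ ^ → 1011000111 = 711
→ << 3 (mod 2^10) → 1000111000 = 568
0x2FA = 1011111010
→ ^ → 0011000010 = 194
846 = 1101001110
→ & → 0001000010 = 66

66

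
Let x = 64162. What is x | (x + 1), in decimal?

64163

x = 1111101010100010 = 64162
x + 1 = 1111101010100011
OR    = 1111101010100011 = 64163
(x | (x + 1) sets the lowest cleared bit.)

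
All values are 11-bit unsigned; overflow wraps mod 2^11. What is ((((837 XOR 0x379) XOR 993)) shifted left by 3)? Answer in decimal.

837 = 01101000101
0x379 = 01101111001
→ XOR → 00000111100 = 60
993 = 01111100001
→ XOR → 01111011101 = 989
→ shifted left by 3 (mod 2^11) → 11011101000 = 1768

1768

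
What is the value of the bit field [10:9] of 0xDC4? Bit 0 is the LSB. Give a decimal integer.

2

v = 110111000100
Shift right by 9: 110
Mask low 2 bits: 10 = 2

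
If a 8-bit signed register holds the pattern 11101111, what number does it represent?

pattern = 11101111 (MSB is 1 ⇒ negative)
Invert: 00010000, add 1 → 00010001 = 17, so the value is -17.
(Equivalently: 239 - 2^8 = 239 - 256 = -17.)

-17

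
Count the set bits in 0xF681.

0xF681 = 1111011010000001
Count the 1s: 1 + 1 + 1 + 1 + 1 + 1 + 1 + 1 = 8

8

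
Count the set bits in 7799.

7799 = 1111001110111
Count the 1s: 1 + 1 + 1 + 1 + 1 + 1 + 1 + 1 + 1 + 1 = 10

10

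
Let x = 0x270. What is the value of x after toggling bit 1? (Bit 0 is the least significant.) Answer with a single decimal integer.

626

x = 1001110000
bit 1 is currently 0; toggle it via x ^ (1 << 1) = x ^ 2
→ 1001110010 = 626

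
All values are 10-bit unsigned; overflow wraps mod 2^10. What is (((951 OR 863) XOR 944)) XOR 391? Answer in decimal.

456

951 = 1110110111
863 = 1101011111
→ OR → 1111111111 = 1023
944 = 1110110000
→ XOR → 0001001111 = 79
391 = 0110000111
→ XOR → 0111001000 = 456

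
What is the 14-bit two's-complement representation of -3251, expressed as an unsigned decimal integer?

13133

3251 in 14 bits: 00110010110011
Invert: 11001101001100
Add 1:  11001101001101 = 13133
(Check: 2^14 - 3251 = 16384 - 3251 = 13133.)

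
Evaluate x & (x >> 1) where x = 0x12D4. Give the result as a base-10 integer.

x = 1001011010100 = 4820
x>>1 = 0100101101010
AND  = 0000001000000 = 64
(x & (x >> 1) has a 1 wherever x has two consecutive 1 bits.)

64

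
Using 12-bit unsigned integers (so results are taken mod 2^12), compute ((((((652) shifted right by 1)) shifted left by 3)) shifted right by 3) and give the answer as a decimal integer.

652 = 001010001100
→ shifted right by 1 → 000101000110 = 326
→ shifted left by 3 (mod 2^12) → 101000110000 = 2608
→ shifted right by 3 → 000101000110 = 326

326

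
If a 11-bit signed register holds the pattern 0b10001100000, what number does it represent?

-928

pattern = 10001100000 (MSB is 1 ⇒ negative)
Invert: 01110011111, add 1 → 01110100000 = 928, so the value is -928.
(Equivalently: 1120 - 2^11 = 1120 - 2048 = -928.)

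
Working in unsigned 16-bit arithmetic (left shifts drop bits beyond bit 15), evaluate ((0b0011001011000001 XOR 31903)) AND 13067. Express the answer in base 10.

0b0011001011000001 = 0011001011000001
31903 = 0111110010011111
→ XOR → 0100111001011110 = 20062
13067 = 0011001100001011
→ AND → 0000001000001010 = 522

522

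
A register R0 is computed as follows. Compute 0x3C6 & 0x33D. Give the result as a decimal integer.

772

0x3C6 = 1111000110
0x33D = 1100111101
AND → 1100000100 = 772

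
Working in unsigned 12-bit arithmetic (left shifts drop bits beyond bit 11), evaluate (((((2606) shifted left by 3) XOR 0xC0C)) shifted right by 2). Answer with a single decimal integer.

2606 = 101000101110
→ shifted left by 3 (mod 2^12) → 000101110000 = 368
0xC0C = 110000001100
→ XOR → 110101111100 = 3452
→ shifted right by 2 → 001101011111 = 863

863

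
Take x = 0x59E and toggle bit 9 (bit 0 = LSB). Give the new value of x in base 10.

x = 010110011110
bit 9 is currently 0; toggle it via x ^ (1 << 9) = x ^ 512
→ 011110011110 = 1950

1950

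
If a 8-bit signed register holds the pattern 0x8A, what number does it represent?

pattern = 10001010 (MSB is 1 ⇒ negative)
Invert: 01110101, add 1 → 01110110 = 118, so the value is -118.
(Equivalently: 138 - 2^8 = 138 - 256 = -118.)

-118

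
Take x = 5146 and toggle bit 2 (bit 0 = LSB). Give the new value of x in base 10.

5150

x = 1010000011010
bit 2 is currently 0; toggle it via x ^ (1 << 2) = x ^ 4
→ 1010000011110 = 5150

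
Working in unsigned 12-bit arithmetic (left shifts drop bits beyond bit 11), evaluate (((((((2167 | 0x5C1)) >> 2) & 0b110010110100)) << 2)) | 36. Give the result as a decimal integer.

2167 = 100001110111
0x5C1 = 010111000001
→ | → 110111110111 = 3575
→ >> 2 → 001101111101 = 893
0b110010110100 = 110010110100
→ & → 000000110100 = 52
→ << 2 (mod 2^12) → 000011010000 = 208
36 = 000000100100
→ | → 000011110100 = 244

244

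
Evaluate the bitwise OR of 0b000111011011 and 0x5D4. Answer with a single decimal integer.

a = 00111011011
0x5D4 = 10111010100
 OR → 10111011111 = 1503

1503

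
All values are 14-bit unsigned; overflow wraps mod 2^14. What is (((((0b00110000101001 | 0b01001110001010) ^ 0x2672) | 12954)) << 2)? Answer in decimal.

12140

0b00110000101001 = 00110000101001
0b01001110001010 = 01001110001010
→ | → 01111110101011 = 8107
0x2672 = 10011001110010
→ ^ → 11100111011001 = 14809
12954 = 11001010011010
→ | → 11101111011011 = 15323
→ << 2 (mod 2^14) → 10111101101100 = 12140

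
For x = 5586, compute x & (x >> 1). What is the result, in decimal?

x = 1010111010010 = 5586
x>>1 = 0101011101001
AND  = 0000011000000 = 192
(x & (x >> 1) has a 1 wherever x has two consecutive 1 bits.)

192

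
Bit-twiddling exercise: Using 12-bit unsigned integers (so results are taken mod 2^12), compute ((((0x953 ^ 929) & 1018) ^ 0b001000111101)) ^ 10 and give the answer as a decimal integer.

197

0x953 = 100101010011
929 = 001110100001
→ ^ → 101011110010 = 2802
1018 = 001111111010
→ & → 001011110010 = 754
0b001000111101 = 001000111101
→ ^ → 000011001111 = 207
10 = 000000001010
→ ^ → 000011000101 = 197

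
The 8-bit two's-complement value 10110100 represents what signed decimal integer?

-76

pattern = 10110100 (MSB is 1 ⇒ negative)
Invert: 01001011, add 1 → 01001100 = 76, so the value is -76.
(Equivalently: 180 - 2^8 = 180 - 256 = -76.)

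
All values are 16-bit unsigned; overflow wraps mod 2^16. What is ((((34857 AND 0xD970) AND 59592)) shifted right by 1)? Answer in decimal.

34857 = 1000100000101001
0xD970 = 1101100101110000
→ AND → 1000100000100000 = 34848
59592 = 1110100011001000
→ AND → 1000100000000000 = 34816
→ shifted right by 1 → 0100010000000000 = 17408

17408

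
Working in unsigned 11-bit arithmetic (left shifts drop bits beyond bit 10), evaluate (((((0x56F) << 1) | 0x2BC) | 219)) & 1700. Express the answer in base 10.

676

0x56F = 10101101111
→ << 1 (mod 2^11) → 01011011110 = 734
0x2BC = 01010111100
→ | → 01011111110 = 766
219 = 00011011011
→ | → 01011111111 = 767
1700 = 11010100100
→ & → 01010100100 = 676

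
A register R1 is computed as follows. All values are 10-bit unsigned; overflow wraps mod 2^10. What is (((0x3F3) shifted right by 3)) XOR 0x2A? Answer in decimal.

84

0x3F3 = 1111110011
→ shifted right by 3 → 0001111110 = 126
0x2A = 0000101010
→ XOR → 0001010100 = 84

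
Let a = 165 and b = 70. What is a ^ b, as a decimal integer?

227

165 = 10100101
70 = 01000110
XOR → 11100011 = 227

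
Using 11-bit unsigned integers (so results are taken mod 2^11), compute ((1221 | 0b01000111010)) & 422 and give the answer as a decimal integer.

1221 = 10011000101
0b01000111010 = 01000111010
→ | → 11011111111 = 1791
422 = 00110100110
→ & → 00010100110 = 166

166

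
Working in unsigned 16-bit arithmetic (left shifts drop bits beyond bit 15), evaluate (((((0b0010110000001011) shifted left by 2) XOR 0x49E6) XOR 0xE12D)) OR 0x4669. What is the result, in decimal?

24303

0b0010110000001011 = 0010110000001011
→ shifted left by 2 (mod 2^16) → 1011000000101100 = 45100
0x49E6 = 0100100111100110
→ XOR → 1111100111001010 = 63946
0xE12D = 1110000100101101
→ XOR → 0001100011100111 = 6375
0x4669 = 0100011001101001
→ OR → 0101111011101111 = 24303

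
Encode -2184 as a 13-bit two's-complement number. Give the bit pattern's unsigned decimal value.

6008

2184 in 13 bits: 0100010001000
Invert: 1011101110111
Add 1:  1011101111000 = 6008
(Check: 2^13 - 2184 = 8192 - 2184 = 6008.)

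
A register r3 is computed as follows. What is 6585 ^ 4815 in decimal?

2934

6585 = 1100110111001
4815 = 1001011001111
XOR → 0101101110110 = 2934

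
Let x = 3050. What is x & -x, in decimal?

x = 101111101010 = 3050
-x (two's complement) = …010000010110
AND   = 000000000010 = 2
(x & -x isolates the lowest set bit of x.)

2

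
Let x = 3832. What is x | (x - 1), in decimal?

3839

x = 111011111000 = 3832
x - 1 = 111011110111
OR    = 111011111111 = 3839
(x | (x - 1) sets all bits below the lowest set bit.)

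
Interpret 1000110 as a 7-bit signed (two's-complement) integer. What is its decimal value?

-58

pattern = 1000110 (MSB is 1 ⇒ negative)
Invert: 0111001, add 1 → 0111010 = 58, so the value is -58.
(Equivalently: 70 - 2^7 = 70 - 128 = -58.)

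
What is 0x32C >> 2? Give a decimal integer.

0x32C = 1100101100
shift right by 2 → 0011001011 = 203
(equivalently, floor(812 / 4))

203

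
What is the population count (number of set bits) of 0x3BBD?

11

0x3BBD = 11101110111101
Count the 1s: 1 + 1 + 1 + 1 + 1 + 1 + 1 + 1 + 1 + 1 + 1 = 11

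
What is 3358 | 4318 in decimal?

7646

3358 = 0110100011110
4318 = 1000011011110
 OR → 1110111011110 = 7646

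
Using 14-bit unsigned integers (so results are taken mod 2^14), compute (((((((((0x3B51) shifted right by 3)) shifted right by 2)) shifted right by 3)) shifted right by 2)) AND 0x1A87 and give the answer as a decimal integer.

6

0x3B51 = 11101101010001
→ shifted right by 3 → 00011101101010 = 1898
→ shifted right by 2 → 00000111011010 = 474
→ shifted right by 3 → 00000000111011 = 59
→ shifted right by 2 → 00000000001110 = 14
0x1A87 = 01101010000111
→ AND → 00000000000110 = 6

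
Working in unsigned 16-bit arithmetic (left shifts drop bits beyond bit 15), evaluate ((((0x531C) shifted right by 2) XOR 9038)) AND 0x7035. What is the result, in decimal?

0x531C = 0101001100011100
→ shifted right by 2 → 0001010011000111 = 5319
9038 = 0010001101001110
→ XOR → 0011011110001001 = 14217
0x7035 = 0111000000110101
→ AND → 0011000000000001 = 12289

12289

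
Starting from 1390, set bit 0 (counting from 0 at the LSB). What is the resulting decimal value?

1391

x = 10101101110
bit 0 is currently 0; set it via x | (1 << 0) = x | 1
→ 10101101111 = 1391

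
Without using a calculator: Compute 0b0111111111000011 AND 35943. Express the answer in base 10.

3139

a = 0111111111000011
35943 = 1000110001100111
AND → 0000110001000011 = 3139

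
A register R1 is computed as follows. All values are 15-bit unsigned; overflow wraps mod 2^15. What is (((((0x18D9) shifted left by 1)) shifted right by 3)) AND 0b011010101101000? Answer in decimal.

0x18D9 = 001100011011001
→ shifted left by 1 (mod 2^15) → 011000110110010 = 12722
→ shifted right by 3 → 000011000110110 = 1590
0b011010101101000 = 011010101101000
→ AND → 000010000100000 = 1056

1056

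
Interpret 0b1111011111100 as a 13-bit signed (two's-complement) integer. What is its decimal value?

pattern = 1111011111100 (MSB is 1 ⇒ negative)
Invert: 0000100000011, add 1 → 0000100000100 = 260, so the value is -260.
(Equivalently: 7932 - 2^13 = 7932 - 8192 = -260.)

-260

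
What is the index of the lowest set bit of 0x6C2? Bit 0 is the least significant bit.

1

0x6C2 = 11011000010
Trailing zeros: 1, so the lowest set bit is bit 1 (value 2).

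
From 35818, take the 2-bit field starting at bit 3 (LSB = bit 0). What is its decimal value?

v = 1000101111101010
Shift right by 3: 1000101111101
Mask low 2 bits: 01 = 1

1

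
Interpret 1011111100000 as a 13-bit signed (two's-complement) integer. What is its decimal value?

pattern = 1011111100000 (MSB is 1 ⇒ negative)
Invert: 0100000011111, add 1 → 0100000100000 = 2080, so the value is -2080.
(Equivalently: 6112 - 2^13 = 6112 - 8192 = -2080.)

-2080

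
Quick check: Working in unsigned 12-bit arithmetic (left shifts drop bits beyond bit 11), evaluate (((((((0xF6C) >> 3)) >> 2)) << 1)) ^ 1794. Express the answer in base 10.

2036

0xF6C = 111101101100
→ >> 3 → 000111101101 = 493
→ >> 2 → 000001111011 = 123
→ << 1 (mod 2^12) → 000011110110 = 246
1794 = 011100000010
→ ^ → 011111110100 = 2036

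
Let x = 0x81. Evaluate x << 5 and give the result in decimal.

4128

0x81 = 0000010000001
shift left by 5 → 1000000100000 = 4128
(equivalently, 129 × 2^5 = 129 × 32)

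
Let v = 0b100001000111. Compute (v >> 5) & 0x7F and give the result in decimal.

66

v = 100001000111
Shift right by 5: 1000010
Mask low 7 bits: 1000010 = 66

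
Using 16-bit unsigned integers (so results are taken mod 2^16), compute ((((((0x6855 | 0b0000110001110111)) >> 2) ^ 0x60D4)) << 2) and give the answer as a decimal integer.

0x6855 = 0110100001010101
0b0000110001110111 = 0000110001110111
→ | → 0110110001110111 = 27767
→ >> 2 → 0001101100011101 = 6941
0x60D4 = 0110000011010100
→ ^ → 0111101111001001 = 31689
→ << 2 (mod 2^16) → 1110111100100100 = 61220

61220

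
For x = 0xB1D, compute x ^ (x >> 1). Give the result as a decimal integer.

3731

x = 101100011101 = 2845
x>>1 = 010110001110
XOR  = 111010010011 = 3731
(x ^ (x >> 1) gives the standard binary-reflected Gray code of x.)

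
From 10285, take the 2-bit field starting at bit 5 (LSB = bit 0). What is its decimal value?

v = 10100000101101
Shift right by 5: 101000001
Mask low 2 bits: 01 = 1

1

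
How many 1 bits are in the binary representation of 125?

6

125 = 1111101
Count the 1s: 1 + 1 + 1 + 1 + 1 + 1 = 6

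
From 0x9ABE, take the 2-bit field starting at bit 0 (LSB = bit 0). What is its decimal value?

v = 1001101010111110
Shift right by 0: 1001101010111110
Mask low 2 bits: 10 = 2

2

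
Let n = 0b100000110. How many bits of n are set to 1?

3

n = 100000110
Count the 1s: 1 + 1 + 1 = 3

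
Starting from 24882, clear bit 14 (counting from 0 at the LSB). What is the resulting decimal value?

x = 0110000100110010
bit 14 is currently 1; clear it via x & ~(1 << 14) = x & ~16384
→ 0010000100110010 = 8498

8498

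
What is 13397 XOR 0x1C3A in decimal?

13397 = 11010001010101
0x1C3A = 01110000111010
XOR → 10100001101111 = 10351

10351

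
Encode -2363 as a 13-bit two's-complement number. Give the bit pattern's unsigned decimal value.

2363 in 13 bits: 0100100111011
Invert: 1011011000100
Add 1:  1011011000101 = 5829
(Check: 2^13 - 2363 = 8192 - 2363 = 5829.)

5829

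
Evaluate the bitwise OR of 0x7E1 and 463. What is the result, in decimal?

0x7E1 = 11111100001
463 = 00111001111
 OR → 11111101111 = 2031

2031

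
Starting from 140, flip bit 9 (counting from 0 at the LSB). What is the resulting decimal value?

x = 00010001100
bit 9 is currently 0; toggle it via x ^ (1 << 9) = x ^ 512
→ 01010001100 = 652

652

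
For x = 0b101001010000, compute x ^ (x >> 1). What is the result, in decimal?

x = 101001010000 = 2640
x>>1 = 010100101000
XOR  = 111101111000 = 3960
(x ^ (x >> 1) gives the standard binary-reflected Gray code of x.)

3960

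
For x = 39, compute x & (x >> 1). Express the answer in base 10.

x = 100111 = 39
x>>1 = 010011
AND  = 000011 = 3
(x & (x >> 1) has a 1 wherever x has two consecutive 1 bits.)

3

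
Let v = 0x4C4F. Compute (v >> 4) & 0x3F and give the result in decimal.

4

v = 100110001001111
Shift right by 4: 10011000100
Mask low 6 bits: 000100 = 4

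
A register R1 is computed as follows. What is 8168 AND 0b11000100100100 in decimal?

8168 = 01111111101000
b = 11000100100100
AND → 01000100100000 = 4384

4384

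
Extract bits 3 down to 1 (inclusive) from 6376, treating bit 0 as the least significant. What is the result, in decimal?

4

v = 1100011101000
Shift right by 1: 110001110100
Mask low 3 bits: 100 = 4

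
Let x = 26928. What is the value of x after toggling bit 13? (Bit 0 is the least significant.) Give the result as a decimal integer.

x = 110100100110000
bit 13 is currently 1; toggle it via x ^ (1 << 13) = x ^ 8192
→ 100100100110000 = 18736

18736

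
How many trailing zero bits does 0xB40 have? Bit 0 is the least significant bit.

0xB40 = 101101000000
Trailing zeros: 6, so the lowest set bit is bit 6 (value 64).

6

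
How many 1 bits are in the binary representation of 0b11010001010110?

7

n = 11010001010110
Count the 1s: 1 + 1 + 1 + 1 + 1 + 1 + 1 = 7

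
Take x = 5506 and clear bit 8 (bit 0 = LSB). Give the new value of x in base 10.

5250

x = 1010110000010
bit 8 is currently 1; clear it via x & ~(1 << 8) = x & ~256
→ 1010010000010 = 5250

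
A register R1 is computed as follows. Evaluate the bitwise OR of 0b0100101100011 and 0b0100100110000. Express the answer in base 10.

a = 100101100011
b = 100100110000
 OR → 100101110011 = 2419

2419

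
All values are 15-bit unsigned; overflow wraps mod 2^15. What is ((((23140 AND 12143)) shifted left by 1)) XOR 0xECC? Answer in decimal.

6660

23140 = 101101001100100
12143 = 010111101101111
→ AND → 000101001100100 = 2660
→ shifted left by 1 (mod 2^15) → 001010011001000 = 5320
0xECC = 000111011001100
→ XOR → 001101000000100 = 6660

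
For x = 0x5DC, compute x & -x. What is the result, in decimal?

4

x = 10111011100 = 1500
-x (two's complement) = …01000100100
AND   = 00000000100 = 4
(x & -x isolates the lowest set bit of x.)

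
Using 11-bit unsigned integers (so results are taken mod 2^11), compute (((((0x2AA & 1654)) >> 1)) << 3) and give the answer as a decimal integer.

0x2AA = 01010101010
1654 = 11001110110
→ & → 01000100010 = 546
→ >> 1 → 00100010001 = 273
→ << 3 (mod 2^11) → 00010001000 = 136

136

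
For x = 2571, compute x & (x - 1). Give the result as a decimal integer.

2570

x = 101000001011 = 2571
x - 1 = 101000001010
AND   = 101000001010 = 2570
(x & (x - 1) clears the lowest set bit of x.)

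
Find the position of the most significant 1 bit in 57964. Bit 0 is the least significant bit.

57964 = 1110001001101100
The topmost 1 is at position 15 (since 2^15 = 32768 ≤ 57964 < 65536).

15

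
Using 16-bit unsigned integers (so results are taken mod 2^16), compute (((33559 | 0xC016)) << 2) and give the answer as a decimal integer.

33559 = 1000001100010111
0xC016 = 1100000000010110
→ | → 1100001100010111 = 49943
→ << 2 (mod 2^16) → 0000110001011100 = 3164

3164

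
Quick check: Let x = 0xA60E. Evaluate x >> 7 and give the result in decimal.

0xA60E = 1010011000001110
shift right by 7 → 0000000101001100 = 332
(equivalently, floor(42510 / 128))

332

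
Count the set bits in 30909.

30909 = 111100010111101
Count the 1s: 1 + 1 + 1 + 1 + 1 + 1 + 1 + 1 + 1 + 1 = 10

10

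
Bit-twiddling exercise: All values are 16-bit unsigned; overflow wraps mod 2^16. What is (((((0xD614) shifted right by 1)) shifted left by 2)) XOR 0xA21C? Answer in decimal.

3636

0xD614 = 1101011000010100
→ shifted right by 1 → 0110101100001010 = 27402
→ shifted left by 2 (mod 2^16) → 1010110000101000 = 44072
0xA21C = 1010001000011100
→ XOR → 0000111000110100 = 3636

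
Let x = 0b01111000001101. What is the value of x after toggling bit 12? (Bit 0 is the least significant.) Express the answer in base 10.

3597

x = 01111000001101
bit 12 is currently 1; toggle it via x ^ (1 << 12) = x ^ 4096
→ 00111000001101 = 3597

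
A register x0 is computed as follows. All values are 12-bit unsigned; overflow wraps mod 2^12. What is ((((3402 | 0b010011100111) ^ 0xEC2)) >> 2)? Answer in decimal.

3402 = 110101001010
0b010011100111 = 010011100111
→ | → 110111101111 = 3567
0xEC2 = 111011000010
→ ^ → 001100101101 = 813
→ >> 2 → 000011001011 = 203

203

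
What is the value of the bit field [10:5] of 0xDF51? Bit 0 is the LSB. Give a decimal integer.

58

v = 1101111101010001
Shift right by 5: 11011111010
Mask low 6 bits: 111010 = 58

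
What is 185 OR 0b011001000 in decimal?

249

185 = 10111001
b = 11001000
 OR → 11111001 = 249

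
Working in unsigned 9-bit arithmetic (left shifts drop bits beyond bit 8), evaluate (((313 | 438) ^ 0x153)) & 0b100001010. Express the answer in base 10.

313 = 100111001
438 = 110110110
→ | → 110111111 = 447
0x153 = 101010011
→ ^ → 011101100 = 236
0b100001010 = 100001010
→ & → 000001000 = 8

8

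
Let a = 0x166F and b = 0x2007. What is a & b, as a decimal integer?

0x166F = 01011001101111
0x2007 = 10000000000111
AND → 00000000000111 = 7

7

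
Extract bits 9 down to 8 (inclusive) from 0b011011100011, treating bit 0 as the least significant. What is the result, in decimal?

v = 011011100011
Shift right by 8: 0110
Mask low 2 bits: 10 = 2

2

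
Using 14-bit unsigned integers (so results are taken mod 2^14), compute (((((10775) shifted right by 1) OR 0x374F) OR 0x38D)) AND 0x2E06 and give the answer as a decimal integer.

10775 = 10101000010111
→ shifted right by 1 → 01010100001011 = 5387
0x374F = 11011101001111
→ OR → 11011101001111 = 14159
0x38D = 00001110001101
→ OR → 11011111001111 = 14287
0x2E06 = 10111000000110
→ AND → 10011000000110 = 9734

9734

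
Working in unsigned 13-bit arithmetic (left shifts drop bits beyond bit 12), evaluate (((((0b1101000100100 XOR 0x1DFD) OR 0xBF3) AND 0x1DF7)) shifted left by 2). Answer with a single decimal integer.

6092

0b1101000100100 = 1101000100100
0x1DFD = 1110111111101
→ XOR → 0011111011001 = 2009
0xBF3 = 0101111110011
→ OR → 0111111111011 = 4091
0x1DF7 = 1110111110111
→ AND → 0110111110011 = 3571
→ shifted left by 2 (mod 2^13) → 1011111001100 = 6092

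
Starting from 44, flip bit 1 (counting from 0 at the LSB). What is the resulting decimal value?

46

x = 0000101100
bit 1 is currently 0; toggle it via x ^ (1 << 1) = x ^ 2
→ 0000101110 = 46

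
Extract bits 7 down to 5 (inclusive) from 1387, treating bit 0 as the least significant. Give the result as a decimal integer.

3

v = 10101101011
Shift right by 5: 101011
Mask low 3 bits: 011 = 3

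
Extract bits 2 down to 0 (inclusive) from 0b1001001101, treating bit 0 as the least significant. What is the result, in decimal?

5

v = 1001001101
Shift right by 0: 1001001101
Mask low 3 bits: 101 = 5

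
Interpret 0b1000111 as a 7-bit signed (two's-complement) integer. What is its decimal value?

pattern = 1000111 (MSB is 1 ⇒ negative)
Invert: 0111000, add 1 → 0111001 = 57, so the value is -57.
(Equivalently: 71 - 2^7 = 71 - 128 = -57.)

-57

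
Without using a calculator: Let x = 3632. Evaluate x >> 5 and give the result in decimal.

3632 = 111000110000
shift right by 5 → 000001110001 = 113
(equivalently, floor(3632 / 32))

113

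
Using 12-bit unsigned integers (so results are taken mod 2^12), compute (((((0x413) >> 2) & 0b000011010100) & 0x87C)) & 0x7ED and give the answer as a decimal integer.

4

0x413 = 010000010011
→ >> 2 → 000100000100 = 260
0b000011010100 = 000011010100
→ & → 000000000100 = 4
0x87C = 100001111100
→ & → 000000000100 = 4
0x7ED = 011111101101
→ & → 000000000100 = 4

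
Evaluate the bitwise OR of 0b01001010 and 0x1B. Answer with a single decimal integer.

a = 1001010
0x1B = 0011011
 OR → 1011011 = 91

91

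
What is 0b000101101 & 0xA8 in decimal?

a = 00101101
0xA8 = 10101000
AND → 00101000 = 40

40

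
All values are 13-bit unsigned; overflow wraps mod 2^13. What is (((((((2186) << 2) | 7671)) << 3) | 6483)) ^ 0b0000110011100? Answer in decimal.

2186 = 0100010001010
→ << 2 (mod 2^13) → 0001000101000 = 552
7671 = 1110111110111
→ | → 1111111111111 = 8191
→ << 3 (mod 2^13) → 1111111111000 = 8184
6483 = 1100101010011
→ | → 1111111111011 = 8187
0b0000110011100 = 0000110011100
→ ^ → 1111001100111 = 7783

7783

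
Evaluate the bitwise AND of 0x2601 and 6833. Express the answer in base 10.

0x2601 = 10011000000001
6833 = 01101010110001
AND → 00001000000001 = 513

513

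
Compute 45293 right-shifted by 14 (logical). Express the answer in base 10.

45293 = 1011000011101101
shift right by 14 → 0000000000000010 = 2
(equivalently, floor(45293 / 16384))

2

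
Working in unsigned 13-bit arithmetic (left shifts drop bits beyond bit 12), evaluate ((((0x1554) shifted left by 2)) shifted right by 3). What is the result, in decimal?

0x1554 = 1010101010100
→ shifted left by 2 (mod 2^13) → 1010101010000 = 5456
→ shifted right by 3 → 0001010101010 = 682

682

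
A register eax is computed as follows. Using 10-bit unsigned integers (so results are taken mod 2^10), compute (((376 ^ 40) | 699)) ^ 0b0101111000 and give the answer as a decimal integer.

643

376 = 0101111000
40 = 0000101000
→ ^ → 0101010000 = 336
699 = 1010111011
→ | → 1111111011 = 1019
0b0101111000 = 0101111000
→ ^ → 1010000011 = 643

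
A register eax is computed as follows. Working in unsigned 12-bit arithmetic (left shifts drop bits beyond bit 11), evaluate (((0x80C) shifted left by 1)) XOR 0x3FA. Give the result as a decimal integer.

994

0x80C = 100000001100
→ shifted left by 1 (mod 2^12) → 000000011000 = 24
0x3FA = 001111111010
→ XOR → 001111100010 = 994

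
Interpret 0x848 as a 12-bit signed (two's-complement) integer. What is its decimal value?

-1976

pattern = 100001001000 (MSB is 1 ⇒ negative)
Invert: 011110110111, add 1 → 011110111000 = 1976, so the value is -1976.
(Equivalently: 2120 - 2^12 = 2120 - 4096 = -1976.)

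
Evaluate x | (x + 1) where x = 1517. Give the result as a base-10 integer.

x = 10111101101 = 1517
x + 1 = 10111101110
OR    = 10111101111 = 1519
(x | (x + 1) sets the lowest cleared bit.)

1519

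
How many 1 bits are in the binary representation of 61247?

13

61247 = 1110111100111111
Count the 1s: 1 + 1 + 1 + 1 + 1 + 1 + 1 + 1 + 1 + 1 + 1 + 1 + 1 = 13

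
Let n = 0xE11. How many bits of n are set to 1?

5

0xE11 = 111000010001
Count the 1s: 1 + 1 + 1 + 1 + 1 = 5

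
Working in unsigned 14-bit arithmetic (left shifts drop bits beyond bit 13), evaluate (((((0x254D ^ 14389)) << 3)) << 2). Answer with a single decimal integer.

12032

0x254D = 10010101001101
14389 = 11100000110101
→ ^ → 01110101111000 = 7544
→ << 3 (mod 2^14) → 10101111000000 = 11200
→ << 2 (mod 2^14) → 10111100000000 = 12032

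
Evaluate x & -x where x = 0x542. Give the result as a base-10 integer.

x = 10101000010 = 1346
-x (two's complement) = …01010111110
AND   = 00000000010 = 2
(x & -x isolates the lowest set bit of x.)

2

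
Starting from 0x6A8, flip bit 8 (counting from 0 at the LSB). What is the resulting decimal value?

1960

x = 11010101000
bit 8 is currently 0; toggle it via x ^ (1 << 8) = x ^ 256
→ 11110101000 = 1960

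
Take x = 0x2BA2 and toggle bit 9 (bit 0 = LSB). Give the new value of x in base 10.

10658

x = 10101110100010
bit 9 is currently 1; toggle it via x ^ (1 << 9) = x ^ 512
→ 10100110100010 = 10658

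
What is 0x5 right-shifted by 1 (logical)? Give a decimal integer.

0x5 = 101
shift right by 1 → 010 = 2
(equivalently, floor(5 / 2))

2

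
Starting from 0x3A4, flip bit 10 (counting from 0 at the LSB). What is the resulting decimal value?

1956

x = 001110100100
bit 10 is currently 0; toggle it via x ^ (1 << 10) = x ^ 1024
→ 011110100100 = 1956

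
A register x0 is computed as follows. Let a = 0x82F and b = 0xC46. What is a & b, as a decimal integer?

0x82F = 100000101111
0xC46 = 110001000110
AND → 100000000110 = 2054

2054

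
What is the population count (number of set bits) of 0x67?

0x67 = 1100111
Count the 1s: 1 + 1 + 1 + 1 + 1 = 5

5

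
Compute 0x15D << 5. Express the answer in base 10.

0x15D = 00000101011101
shift left by 5 → 10101110100000 = 11168
(equivalently, 349 × 2^5 = 349 × 32)

11168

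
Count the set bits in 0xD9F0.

0xD9F0 = 1101100111110000
Count the 1s: 1 + 1 + 1 + 1 + 1 + 1 + 1 + 1 + 1 = 9

9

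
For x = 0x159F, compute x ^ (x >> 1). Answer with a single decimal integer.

x = 1010110011111 = 5535
x>>1 = 0101011001111
XOR  = 1111101010000 = 8016
(x ^ (x >> 1) gives the standard binary-reflected Gray code of x.)

8016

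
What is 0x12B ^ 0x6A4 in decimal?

1935

0x12B = 00100101011
0x6A4 = 11010100100
XOR → 11110001111 = 1935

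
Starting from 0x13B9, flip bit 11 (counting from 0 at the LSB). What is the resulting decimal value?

x = 1001110111001
bit 11 is currently 0; toggle it via x ^ (1 << 11) = x ^ 2048
→ 1101110111001 = 7097

7097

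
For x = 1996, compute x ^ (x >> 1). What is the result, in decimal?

x = 11111001100 = 1996
x>>1 = 01111100110
XOR  = 10000101010 = 1066
(x ^ (x >> 1) gives the standard binary-reflected Gray code of x.)

1066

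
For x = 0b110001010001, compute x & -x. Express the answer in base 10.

1

x = 110001010001 = 3153
-x (two's complement) = …001110101111
AND   = 000000000001 = 1
(x & -x isolates the lowest set bit of x.)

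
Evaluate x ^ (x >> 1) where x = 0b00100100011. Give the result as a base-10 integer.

x = 100100011 = 291
x>>1 = 010010001
XOR  = 110110010 = 434
(x ^ (x >> 1) gives the standard binary-reflected Gray code of x.)

434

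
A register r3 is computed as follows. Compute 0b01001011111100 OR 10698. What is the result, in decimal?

a = 01001011111100
10698 = 10100111001010
 OR → 11101111111110 = 15358

15358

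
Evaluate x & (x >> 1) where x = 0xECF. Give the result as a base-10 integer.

1607

x = 111011001111 = 3791
x>>1 = 011101100111
AND  = 011001000111 = 1607
(x & (x >> 1) has a 1 wherever x has two consecutive 1 bits.)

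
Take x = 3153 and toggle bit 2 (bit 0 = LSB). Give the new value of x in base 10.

x = 110001010001
bit 2 is currently 0; toggle it via x ^ (1 << 2) = x ^ 4
→ 110001010101 = 3157

3157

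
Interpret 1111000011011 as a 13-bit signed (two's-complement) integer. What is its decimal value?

pattern = 1111000011011 (MSB is 1 ⇒ negative)
Invert: 0000111100100, add 1 → 0000111100101 = 485, so the value is -485.
(Equivalently: 7707 - 2^13 = 7707 - 8192 = -485.)

-485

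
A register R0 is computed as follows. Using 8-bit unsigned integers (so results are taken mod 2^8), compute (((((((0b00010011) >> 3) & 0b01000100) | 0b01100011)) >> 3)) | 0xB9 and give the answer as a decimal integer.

189

0b00010011 = 00010011
→ >> 3 → 00000010 = 2
0b01000100 = 01000100
→ & → 00000000 = 0
0b01100011 = 01100011
→ | → 01100011 = 99
→ >> 3 → 00001100 = 12
0xB9 = 10111001
→ | → 10111101 = 189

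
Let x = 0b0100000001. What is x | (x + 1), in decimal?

259

x = 100000001 = 257
x + 1 = 100000010
OR    = 100000011 = 259
(x | (x + 1) sets the lowest cleared bit.)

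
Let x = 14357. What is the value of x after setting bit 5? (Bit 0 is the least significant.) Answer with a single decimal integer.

14389

x = 11100000010101
bit 5 is currently 0; set it via x | (1 << 5) = x | 32
→ 11100000110101 = 14389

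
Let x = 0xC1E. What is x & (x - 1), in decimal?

3100

x = 110000011110 = 3102
x - 1 = 110000011101
AND   = 110000011100 = 3100
(x & (x - 1) clears the lowest set bit of x.)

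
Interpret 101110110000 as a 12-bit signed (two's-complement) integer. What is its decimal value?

-1104

pattern = 101110110000 (MSB is 1 ⇒ negative)
Invert: 010001001111, add 1 → 010001010000 = 1104, so the value is -1104.
(Equivalently: 2992 - 2^12 = 2992 - 4096 = -1104.)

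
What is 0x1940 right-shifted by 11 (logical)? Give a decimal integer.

0x1940 = 1100101000000
shift right by 11 → 0000000000011 = 3
(equivalently, floor(6464 / 2048))

3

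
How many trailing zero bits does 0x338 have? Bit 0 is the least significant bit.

3

0x338 = 1100111000
Trailing zeros: 3, so the lowest set bit is bit 3 (value 8).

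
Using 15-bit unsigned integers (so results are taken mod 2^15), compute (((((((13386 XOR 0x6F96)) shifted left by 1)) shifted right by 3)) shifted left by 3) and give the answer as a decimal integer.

13386 = 011010001001010
0x6F96 = 110111110010110
→ XOR → 101101111011100 = 23516
→ shifted left by 1 (mod 2^15) → 011011110111000 = 14264
→ shifted right by 3 → 000011011110111 = 1783
→ shifted left by 3 (mod 2^15) → 011011110111000 = 14264

14264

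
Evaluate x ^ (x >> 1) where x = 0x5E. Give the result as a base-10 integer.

x = 1011110 = 94
x>>1 = 0101111
XOR  = 1110001 = 113
(x ^ (x >> 1) gives the standard binary-reflected Gray code of x.)

113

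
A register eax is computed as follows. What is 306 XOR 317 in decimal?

306 = 100110010
317 = 100111101
XOR → 000001111 = 15

15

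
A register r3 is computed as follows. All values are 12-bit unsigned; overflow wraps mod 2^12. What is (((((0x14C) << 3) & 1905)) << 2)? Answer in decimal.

2432

0x14C = 000101001100
→ << 3 (mod 2^12) → 101001100000 = 2656
1905 = 011101110001
→ & → 001001100000 = 608
→ << 2 (mod 2^12) → 100110000000 = 2432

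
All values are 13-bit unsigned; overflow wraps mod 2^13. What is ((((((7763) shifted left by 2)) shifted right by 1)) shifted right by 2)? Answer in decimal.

7763 = 1111001010011
→ shifted left by 2 (mod 2^13) → 1100101001100 = 6476
→ shifted right by 1 → 0110010100110 = 3238
→ shifted right by 2 → 0001100101001 = 809

809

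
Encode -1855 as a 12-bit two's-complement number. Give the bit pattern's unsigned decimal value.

2241

1855 in 12 bits: 011100111111
Invert: 100011000000
Add 1:  100011000001 = 2241
(Check: 2^12 - 1855 = 4096 - 1855 = 2241.)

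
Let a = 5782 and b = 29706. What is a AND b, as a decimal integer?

5122

5782 = 001011010010110
29706 = 111010000001010
AND → 001010000000010 = 5122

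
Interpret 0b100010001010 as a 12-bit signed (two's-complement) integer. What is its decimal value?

-1910

pattern = 100010001010 (MSB is 1 ⇒ negative)
Invert: 011101110101, add 1 → 011101110110 = 1910, so the value is -1910.
(Equivalently: 2186 - 2^12 = 2186 - 4096 = -1910.)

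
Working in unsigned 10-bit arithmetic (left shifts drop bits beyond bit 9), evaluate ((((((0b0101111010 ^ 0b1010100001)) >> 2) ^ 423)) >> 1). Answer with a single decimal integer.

0b0101111010 = 0101111010
0b1010100001 = 1010100001
→ ^ → 1111011011 = 987
→ >> 2 → 0011110110 = 246
423 = 0110100111
→ ^ → 0101010001 = 337
→ >> 1 → 0010101000 = 168

168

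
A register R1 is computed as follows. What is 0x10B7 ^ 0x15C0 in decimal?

1399

0x10B7 = 1000010110111
0x15C0 = 1010111000000
XOR → 0010101110111 = 1399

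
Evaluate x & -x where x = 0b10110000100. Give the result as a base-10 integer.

4

x = 10110000100 = 1412
-x (two's complement) = …01001111100
AND   = 00000000100 = 4
(x & -x isolates the lowest set bit of x.)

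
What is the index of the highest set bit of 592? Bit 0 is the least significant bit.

592 = 1001010000
The topmost 1 is at position 9 (since 2^9 = 512 ≤ 592 < 1024).

9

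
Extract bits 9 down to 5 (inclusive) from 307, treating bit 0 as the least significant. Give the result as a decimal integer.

v = 0000100110011
Shift right by 5: 00001001
Mask low 5 bits: 01001 = 9

9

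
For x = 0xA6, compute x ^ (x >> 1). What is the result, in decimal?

245

x = 10100110 = 166
x>>1 = 01010011
XOR  = 11110101 = 245
(x ^ (x >> 1) gives the standard binary-reflected Gray code of x.)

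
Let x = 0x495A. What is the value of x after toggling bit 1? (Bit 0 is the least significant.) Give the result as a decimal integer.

18776

x = 100100101011010
bit 1 is currently 1; toggle it via x ^ (1 << 1) = x ^ 2
→ 100100101011000 = 18776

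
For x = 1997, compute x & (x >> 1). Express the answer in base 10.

x = 11111001101 = 1997
x>>1 = 01111100110
AND  = 01111000100 = 964
(x & (x >> 1) has a 1 wherever x has two consecutive 1 bits.)

964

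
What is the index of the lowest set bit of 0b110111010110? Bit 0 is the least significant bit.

1

0b110111010110 = 110111010110
Trailing zeros: 1, so the lowest set bit is bit 1 (value 2).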